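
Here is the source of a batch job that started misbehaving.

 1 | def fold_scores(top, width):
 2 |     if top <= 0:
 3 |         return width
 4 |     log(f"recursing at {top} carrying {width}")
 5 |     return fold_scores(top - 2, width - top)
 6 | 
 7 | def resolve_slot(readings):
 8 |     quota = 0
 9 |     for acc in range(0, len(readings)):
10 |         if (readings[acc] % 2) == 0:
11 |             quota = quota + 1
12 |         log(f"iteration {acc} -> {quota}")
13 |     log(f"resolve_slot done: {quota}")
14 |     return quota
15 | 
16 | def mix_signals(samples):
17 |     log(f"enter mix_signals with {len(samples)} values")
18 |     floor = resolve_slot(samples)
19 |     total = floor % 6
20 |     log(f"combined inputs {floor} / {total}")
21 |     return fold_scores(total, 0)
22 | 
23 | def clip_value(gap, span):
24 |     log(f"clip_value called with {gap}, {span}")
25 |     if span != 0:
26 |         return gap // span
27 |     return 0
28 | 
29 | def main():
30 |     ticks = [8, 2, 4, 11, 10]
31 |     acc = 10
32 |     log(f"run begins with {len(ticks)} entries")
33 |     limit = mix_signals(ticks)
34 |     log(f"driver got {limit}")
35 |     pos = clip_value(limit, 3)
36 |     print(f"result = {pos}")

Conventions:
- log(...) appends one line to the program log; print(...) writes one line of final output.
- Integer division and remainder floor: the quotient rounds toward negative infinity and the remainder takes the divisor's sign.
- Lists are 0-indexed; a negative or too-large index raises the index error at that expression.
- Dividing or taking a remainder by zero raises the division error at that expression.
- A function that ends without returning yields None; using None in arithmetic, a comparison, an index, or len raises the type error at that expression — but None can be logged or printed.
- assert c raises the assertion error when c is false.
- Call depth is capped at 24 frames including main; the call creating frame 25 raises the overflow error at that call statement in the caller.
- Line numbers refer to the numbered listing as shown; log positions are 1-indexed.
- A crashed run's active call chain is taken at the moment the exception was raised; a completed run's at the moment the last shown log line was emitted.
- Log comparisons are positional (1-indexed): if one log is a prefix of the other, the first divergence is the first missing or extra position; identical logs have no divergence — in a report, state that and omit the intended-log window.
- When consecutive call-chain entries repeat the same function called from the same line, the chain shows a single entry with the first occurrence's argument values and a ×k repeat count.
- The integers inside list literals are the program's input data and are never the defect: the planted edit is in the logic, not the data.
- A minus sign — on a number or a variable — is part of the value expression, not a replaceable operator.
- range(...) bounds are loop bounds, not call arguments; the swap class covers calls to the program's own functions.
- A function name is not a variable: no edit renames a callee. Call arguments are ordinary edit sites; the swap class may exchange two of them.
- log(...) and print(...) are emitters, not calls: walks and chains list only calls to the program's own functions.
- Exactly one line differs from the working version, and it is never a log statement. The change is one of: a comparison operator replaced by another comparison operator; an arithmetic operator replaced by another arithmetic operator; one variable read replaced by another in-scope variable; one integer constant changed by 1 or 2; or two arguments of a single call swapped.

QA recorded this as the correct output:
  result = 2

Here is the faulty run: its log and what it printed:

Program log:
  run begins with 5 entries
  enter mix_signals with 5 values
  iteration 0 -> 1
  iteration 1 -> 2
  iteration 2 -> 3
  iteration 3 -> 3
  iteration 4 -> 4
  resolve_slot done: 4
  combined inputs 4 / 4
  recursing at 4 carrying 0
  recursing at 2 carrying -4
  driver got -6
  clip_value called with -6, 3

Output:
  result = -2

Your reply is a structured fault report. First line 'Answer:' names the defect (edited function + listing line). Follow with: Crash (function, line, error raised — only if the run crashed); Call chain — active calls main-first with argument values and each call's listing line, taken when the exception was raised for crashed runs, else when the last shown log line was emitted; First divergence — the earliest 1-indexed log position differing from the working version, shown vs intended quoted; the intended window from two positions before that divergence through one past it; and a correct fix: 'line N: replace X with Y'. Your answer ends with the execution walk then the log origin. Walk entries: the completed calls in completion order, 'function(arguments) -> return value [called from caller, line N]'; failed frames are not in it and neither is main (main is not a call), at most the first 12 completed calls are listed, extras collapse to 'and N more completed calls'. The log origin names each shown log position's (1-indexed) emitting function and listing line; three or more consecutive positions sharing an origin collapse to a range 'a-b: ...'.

Answer: the defect is in fold_scores at line 5.
Key fact: Log line 11 is where behavior first shows: 'recursing at 2 carrying -4' appears instead of 'recursing at 2 carrying 4'.
Call chain: main -> clip_value(-6, 3) (called at line 35).
First divergence: position 11 — shown 'recursing at 2 carrying -4', intended 'recursing at 2 carrying 4'.
Intended log window:
  9: combined inputs 4 / 4
  10: recursing at 4 carrying 0
  11: recursing at 2 carrying 4
  12: driver got 6
Execution walk:
  resolve_slot([8, 2, 4, 11, 10]) -> 4  [called from mix_signals, line 18]
  fold_scores(0, -6) -> -6  [called from fold_scores, line 5]
  fold_scores(2, -4) -> -6  [called from fold_scores, line 5]
  fold_scores(4, 0) -> -6  [called from mix_signals, line 21]
  mix_signals([8, 2, 4, 11, 10]) -> -6  [called from main, line 33]
  clip_value(-6, 3) -> -2  [called from main, line 35]
Log origin:
  1: from main, line 32
  2: from mix_signals, line 17
  3-7: from resolve_slot, line 12
  8: from resolve_slot, line 13
  9: from mix_signals, line 20
  10: from fold_scores, line 4
  11: from fold_scores, line 4
  12: from main, line 34
  13: from clip_value, line 24
A correct fix: line 5: replace `width - top` with `width + top`.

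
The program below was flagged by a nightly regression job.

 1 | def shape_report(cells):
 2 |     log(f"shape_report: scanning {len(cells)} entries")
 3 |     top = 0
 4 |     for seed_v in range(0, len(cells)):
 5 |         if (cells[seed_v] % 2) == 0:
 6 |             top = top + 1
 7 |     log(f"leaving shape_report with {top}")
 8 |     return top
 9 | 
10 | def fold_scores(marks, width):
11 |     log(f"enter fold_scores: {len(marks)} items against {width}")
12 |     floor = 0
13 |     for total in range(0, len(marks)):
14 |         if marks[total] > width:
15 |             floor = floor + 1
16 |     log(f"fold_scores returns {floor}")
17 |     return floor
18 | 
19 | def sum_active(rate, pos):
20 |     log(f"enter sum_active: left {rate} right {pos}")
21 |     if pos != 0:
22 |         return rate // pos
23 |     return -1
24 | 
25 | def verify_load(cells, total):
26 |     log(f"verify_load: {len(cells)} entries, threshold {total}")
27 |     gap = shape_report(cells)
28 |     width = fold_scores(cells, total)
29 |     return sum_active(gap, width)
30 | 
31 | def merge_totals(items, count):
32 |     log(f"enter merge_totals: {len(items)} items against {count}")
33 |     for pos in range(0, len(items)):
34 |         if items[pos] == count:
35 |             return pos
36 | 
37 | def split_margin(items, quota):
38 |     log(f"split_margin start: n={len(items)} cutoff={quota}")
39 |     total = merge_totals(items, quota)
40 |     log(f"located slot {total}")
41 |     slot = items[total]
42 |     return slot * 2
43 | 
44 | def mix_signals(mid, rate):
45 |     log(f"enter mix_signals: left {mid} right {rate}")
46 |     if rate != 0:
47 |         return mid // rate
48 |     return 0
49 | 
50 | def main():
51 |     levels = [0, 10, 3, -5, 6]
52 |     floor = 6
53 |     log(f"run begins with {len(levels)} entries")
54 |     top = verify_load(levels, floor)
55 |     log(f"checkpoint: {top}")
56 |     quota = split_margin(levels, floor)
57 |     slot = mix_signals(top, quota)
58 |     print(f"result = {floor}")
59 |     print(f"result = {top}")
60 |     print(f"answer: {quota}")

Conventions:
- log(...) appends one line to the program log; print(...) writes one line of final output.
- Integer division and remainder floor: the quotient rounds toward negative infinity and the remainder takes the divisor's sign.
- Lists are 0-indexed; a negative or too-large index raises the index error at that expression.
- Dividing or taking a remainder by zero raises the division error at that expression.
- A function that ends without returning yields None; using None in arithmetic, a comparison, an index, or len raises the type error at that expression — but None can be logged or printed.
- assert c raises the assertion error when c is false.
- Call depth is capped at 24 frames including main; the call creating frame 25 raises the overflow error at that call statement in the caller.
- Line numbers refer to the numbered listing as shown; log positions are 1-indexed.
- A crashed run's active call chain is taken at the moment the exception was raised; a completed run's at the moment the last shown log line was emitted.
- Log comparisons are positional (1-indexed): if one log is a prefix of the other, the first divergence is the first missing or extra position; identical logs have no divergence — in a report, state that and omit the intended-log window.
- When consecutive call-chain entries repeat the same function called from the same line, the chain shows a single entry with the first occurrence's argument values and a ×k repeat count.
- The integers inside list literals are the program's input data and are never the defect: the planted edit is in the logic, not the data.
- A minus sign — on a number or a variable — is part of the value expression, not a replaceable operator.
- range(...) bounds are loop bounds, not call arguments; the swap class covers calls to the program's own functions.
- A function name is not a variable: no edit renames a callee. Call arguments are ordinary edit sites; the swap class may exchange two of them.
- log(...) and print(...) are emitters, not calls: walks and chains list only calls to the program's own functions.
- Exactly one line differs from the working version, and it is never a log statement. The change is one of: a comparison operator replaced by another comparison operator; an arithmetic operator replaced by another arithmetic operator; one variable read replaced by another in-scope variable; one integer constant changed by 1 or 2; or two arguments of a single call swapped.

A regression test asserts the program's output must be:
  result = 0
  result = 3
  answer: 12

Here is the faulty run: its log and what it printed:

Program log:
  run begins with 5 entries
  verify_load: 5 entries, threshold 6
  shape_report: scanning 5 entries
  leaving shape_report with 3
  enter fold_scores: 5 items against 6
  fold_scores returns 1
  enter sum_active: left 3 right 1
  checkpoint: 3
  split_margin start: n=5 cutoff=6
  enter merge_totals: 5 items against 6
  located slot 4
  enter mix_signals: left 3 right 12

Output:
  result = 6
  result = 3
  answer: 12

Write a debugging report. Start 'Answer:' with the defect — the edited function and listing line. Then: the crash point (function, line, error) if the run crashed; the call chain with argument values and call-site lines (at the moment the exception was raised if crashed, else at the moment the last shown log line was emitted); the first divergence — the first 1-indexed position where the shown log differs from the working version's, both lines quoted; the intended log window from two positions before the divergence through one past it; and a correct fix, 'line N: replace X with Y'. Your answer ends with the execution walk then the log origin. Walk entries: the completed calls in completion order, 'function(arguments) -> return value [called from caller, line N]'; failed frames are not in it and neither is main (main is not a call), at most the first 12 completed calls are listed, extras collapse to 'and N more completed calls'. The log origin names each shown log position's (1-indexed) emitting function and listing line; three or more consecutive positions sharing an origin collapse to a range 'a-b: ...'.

Answer: the defect is in main at line 58.
Key observation: No log line changed; the fault shows up purely in the output.
Call chain: main -> mix_signals(3, 12) (called at line 57).
First divergence: there is none — every log position agrees.
Execution walk:
  shape_report([0, 10, 3, -5, 6]) -> 3  [called from verify_load, line 27]
  fold_scores([0, 10, 3, -5, 6], 6) -> 1  [called from verify_load, line 28]
  sum_active(3, 1) -> 3  [called from verify_load, line 29]
  verify_load([0, 10, 3, -5, 6], 6) -> 3  [called from main, line 54]
  merge_totals([0, 10, 3, -5, 6], 6) -> 4  [called from split_margin, line 39]
  split_margin([0, 10, 3, -5, 6], 6) -> 12  [called from main, line 56]
  mix_signals(3, 12) -> 0  [called from main, line 57]
Log line origins:
  1: from main, line 53
  2: from verify_load, line 26
  3: from shape_report, line 2
  4: from shape_report, line 7
  5: from fold_scores, line 11
  6: from fold_scores, line 16
  7: from sum_active, line 20
  8: from main, line 55
  9: from split_margin, line 38
  10: from merge_totals, line 32
  11: from split_margin, line 40
  12: from mix_signals, line 45
A correct fix: line 58: replace `floor` with `slot`.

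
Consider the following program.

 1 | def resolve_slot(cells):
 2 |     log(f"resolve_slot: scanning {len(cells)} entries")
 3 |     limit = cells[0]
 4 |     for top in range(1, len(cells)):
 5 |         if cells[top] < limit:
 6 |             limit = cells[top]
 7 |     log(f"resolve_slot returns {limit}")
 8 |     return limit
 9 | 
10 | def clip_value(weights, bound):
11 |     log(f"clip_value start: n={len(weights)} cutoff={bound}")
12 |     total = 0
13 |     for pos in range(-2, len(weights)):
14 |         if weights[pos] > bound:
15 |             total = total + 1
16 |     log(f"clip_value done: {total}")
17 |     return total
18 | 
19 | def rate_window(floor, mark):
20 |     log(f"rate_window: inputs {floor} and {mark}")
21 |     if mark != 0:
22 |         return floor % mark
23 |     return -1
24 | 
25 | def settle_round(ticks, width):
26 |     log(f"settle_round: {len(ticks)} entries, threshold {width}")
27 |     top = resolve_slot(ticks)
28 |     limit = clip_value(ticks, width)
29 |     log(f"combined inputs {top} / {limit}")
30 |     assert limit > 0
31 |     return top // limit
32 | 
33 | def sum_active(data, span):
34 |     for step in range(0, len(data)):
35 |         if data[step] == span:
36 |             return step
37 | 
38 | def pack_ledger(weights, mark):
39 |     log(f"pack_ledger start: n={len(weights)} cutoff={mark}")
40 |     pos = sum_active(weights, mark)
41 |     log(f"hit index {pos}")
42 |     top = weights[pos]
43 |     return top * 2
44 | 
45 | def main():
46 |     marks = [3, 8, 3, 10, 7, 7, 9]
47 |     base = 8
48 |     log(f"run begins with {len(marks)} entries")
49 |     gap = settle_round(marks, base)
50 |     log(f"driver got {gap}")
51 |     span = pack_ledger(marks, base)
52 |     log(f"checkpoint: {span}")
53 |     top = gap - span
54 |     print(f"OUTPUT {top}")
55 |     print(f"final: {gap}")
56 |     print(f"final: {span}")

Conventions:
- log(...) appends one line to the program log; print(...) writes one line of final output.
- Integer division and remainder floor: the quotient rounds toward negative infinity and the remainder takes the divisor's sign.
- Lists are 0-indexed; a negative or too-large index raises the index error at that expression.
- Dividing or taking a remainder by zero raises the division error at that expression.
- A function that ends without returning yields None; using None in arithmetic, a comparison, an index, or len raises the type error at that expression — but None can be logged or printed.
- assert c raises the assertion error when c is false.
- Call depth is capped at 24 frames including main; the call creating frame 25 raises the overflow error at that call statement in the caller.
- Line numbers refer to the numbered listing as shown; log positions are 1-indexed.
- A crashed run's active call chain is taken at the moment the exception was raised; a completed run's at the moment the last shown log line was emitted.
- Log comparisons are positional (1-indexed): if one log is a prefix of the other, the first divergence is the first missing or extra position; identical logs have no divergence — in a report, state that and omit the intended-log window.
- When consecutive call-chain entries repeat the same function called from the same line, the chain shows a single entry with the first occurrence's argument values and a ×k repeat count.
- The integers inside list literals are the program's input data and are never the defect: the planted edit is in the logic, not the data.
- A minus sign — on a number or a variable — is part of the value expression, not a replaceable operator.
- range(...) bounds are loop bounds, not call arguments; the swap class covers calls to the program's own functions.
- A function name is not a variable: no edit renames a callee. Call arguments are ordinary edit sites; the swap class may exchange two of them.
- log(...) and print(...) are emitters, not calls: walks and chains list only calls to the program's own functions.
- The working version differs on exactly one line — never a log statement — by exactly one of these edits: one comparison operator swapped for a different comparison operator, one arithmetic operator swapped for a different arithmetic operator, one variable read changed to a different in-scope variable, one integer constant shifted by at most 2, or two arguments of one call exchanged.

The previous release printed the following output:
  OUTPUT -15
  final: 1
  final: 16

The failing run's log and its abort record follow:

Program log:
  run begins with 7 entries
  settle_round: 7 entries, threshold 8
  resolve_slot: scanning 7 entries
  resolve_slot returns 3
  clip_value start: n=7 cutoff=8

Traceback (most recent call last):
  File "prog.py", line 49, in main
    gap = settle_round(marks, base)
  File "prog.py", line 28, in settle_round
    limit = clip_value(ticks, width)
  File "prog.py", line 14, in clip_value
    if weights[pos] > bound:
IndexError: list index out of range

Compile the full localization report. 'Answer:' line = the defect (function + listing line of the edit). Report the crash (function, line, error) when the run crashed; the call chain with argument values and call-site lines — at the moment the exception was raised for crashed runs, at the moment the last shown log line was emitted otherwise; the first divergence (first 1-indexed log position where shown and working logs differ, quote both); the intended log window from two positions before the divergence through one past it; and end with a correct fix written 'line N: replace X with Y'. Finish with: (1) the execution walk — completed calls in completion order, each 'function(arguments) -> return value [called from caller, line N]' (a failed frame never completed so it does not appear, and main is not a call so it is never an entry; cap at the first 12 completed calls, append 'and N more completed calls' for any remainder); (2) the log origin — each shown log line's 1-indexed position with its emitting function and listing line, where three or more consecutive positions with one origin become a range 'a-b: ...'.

Answer: the defect is in clip_value at line 13.
Key fact: The faulty run's log stops after 5 lines; the working version's next line would be 'clip_value done: 2'.
Crash: clip_value, line 14, IndexError.
Call chain: main -> settle_round([3, 8, 3, 10, 7, 7, 9], 8) (called at line 49) -> clip_value([3, 8, 3, 10, 7, 7, 9], 8) (called at line 28).
First divergence: position 6 — after 5 matching lines the faulty run goes silent; intended next line 'clip_value done: 2'.
Intended log window:
  4: resolve_slot returns 3
  5: clip_value start: n=7 cutoff=8
  6: clip_value done: 2
  7: combined inputs 3 / 2
Execution walk:
  resolve_slot([3, 8, 3, 10, 7, 7, 9]) -> 3  [called from settle_round, line 27]
Origin of each log line:
  1: logged in main at line 48
  2: logged in settle_round at line 26
  3: logged in resolve_slot at line 2
  4: logged in resolve_slot at line 7
  5: logged in clip_value at line 11
A correct fix: line 13: replace `-2` with `0`.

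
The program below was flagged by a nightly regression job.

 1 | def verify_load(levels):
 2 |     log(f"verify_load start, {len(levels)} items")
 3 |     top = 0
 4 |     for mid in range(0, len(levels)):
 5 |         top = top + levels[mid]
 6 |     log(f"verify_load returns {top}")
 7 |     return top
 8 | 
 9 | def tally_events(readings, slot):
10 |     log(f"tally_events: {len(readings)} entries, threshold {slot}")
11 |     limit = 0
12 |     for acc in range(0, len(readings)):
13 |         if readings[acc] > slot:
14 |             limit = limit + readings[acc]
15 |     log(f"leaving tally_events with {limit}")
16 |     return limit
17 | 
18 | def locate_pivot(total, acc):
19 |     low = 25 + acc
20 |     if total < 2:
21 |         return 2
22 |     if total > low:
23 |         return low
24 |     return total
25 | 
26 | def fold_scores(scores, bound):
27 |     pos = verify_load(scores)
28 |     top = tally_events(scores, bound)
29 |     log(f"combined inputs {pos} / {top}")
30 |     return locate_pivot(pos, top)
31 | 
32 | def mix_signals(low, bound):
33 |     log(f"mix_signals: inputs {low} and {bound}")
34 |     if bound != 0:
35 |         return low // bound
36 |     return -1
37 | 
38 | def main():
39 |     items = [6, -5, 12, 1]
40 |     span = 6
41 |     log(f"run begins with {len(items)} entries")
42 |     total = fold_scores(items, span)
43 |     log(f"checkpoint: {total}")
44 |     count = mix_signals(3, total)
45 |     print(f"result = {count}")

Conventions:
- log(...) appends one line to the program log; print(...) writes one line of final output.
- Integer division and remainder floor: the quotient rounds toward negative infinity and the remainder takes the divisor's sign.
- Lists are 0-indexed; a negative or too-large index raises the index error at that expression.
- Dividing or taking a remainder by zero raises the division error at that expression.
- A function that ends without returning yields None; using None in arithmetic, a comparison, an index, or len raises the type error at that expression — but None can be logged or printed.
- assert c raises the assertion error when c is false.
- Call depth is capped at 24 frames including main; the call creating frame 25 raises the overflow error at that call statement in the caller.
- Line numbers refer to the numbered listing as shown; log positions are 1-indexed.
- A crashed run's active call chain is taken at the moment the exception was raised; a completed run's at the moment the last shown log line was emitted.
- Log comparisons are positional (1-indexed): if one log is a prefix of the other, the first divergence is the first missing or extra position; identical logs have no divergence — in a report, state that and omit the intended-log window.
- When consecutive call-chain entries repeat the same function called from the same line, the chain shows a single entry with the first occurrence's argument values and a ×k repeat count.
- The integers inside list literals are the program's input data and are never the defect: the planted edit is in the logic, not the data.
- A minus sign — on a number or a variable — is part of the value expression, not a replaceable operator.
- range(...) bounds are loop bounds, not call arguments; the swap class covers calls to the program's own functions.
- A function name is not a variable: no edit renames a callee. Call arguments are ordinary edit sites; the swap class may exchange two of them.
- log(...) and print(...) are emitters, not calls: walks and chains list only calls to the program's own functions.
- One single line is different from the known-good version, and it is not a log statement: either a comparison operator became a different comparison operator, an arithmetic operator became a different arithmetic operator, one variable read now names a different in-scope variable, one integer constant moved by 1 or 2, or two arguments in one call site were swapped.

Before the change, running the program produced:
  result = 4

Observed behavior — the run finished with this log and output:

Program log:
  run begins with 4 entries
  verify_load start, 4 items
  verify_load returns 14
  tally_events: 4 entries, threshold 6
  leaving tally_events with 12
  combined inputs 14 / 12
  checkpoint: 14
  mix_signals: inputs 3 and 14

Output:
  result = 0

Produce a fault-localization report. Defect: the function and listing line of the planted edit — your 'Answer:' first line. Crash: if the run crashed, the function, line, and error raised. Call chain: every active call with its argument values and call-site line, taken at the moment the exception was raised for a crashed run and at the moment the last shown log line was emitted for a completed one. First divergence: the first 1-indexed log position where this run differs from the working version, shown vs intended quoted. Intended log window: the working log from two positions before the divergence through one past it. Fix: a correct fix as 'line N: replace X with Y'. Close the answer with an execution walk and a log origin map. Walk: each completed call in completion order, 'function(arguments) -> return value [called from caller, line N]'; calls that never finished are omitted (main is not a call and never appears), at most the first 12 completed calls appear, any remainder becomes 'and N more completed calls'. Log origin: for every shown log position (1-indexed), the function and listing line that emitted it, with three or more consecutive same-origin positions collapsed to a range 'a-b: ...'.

Answer: the defect is in main at line 44.
Key fact: The earliest visible damage is log position 8 — 'mix_signals: inputs 3 and 14' rather than the intended 'mix_signals: inputs 14 and 3'.
Call chain: main -> mix_signals(3, 14) (called at line 44).
First divergence: at position 8 the run shows 'mix_signals: inputs 3 and 14' where the working version logs 'mix_signals: inputs 14 and 3'.
Intended log window:
  6: combined inputs 14 / 12
  7: checkpoint: 14
  8: mix_signals: inputs 14 and 3
Execution walk:
  verify_load([6, -5, 12, 1]) -> 14  [called from fold_scores, line 27]
  tally_events([6, -5, 12, 1], 6) -> 12  [called from fold_scores, line 28]
  locate_pivot(14, 12) -> 14  [called from fold_scores, line 30]
  fold_scores([6, -5, 12, 1], 6) -> 14  [called from main, line 42]
  mix_signals(3, 14) -> 0  [called from main, line 44]
Origin of each log line:
  1: logged in main at line 41
  2: logged in verify_load at line 2
  3: logged in verify_load at line 6
  4: logged in tally_events at line 10
  5: logged in tally_events at line 15
  6: logged in fold_scores at line 29
  7: logged in main at line 43
  8: logged in mix_signals at line 33
A correct fix: line 44: replace `mix_signals(3, total)` with `mix_signals(total, 3)`.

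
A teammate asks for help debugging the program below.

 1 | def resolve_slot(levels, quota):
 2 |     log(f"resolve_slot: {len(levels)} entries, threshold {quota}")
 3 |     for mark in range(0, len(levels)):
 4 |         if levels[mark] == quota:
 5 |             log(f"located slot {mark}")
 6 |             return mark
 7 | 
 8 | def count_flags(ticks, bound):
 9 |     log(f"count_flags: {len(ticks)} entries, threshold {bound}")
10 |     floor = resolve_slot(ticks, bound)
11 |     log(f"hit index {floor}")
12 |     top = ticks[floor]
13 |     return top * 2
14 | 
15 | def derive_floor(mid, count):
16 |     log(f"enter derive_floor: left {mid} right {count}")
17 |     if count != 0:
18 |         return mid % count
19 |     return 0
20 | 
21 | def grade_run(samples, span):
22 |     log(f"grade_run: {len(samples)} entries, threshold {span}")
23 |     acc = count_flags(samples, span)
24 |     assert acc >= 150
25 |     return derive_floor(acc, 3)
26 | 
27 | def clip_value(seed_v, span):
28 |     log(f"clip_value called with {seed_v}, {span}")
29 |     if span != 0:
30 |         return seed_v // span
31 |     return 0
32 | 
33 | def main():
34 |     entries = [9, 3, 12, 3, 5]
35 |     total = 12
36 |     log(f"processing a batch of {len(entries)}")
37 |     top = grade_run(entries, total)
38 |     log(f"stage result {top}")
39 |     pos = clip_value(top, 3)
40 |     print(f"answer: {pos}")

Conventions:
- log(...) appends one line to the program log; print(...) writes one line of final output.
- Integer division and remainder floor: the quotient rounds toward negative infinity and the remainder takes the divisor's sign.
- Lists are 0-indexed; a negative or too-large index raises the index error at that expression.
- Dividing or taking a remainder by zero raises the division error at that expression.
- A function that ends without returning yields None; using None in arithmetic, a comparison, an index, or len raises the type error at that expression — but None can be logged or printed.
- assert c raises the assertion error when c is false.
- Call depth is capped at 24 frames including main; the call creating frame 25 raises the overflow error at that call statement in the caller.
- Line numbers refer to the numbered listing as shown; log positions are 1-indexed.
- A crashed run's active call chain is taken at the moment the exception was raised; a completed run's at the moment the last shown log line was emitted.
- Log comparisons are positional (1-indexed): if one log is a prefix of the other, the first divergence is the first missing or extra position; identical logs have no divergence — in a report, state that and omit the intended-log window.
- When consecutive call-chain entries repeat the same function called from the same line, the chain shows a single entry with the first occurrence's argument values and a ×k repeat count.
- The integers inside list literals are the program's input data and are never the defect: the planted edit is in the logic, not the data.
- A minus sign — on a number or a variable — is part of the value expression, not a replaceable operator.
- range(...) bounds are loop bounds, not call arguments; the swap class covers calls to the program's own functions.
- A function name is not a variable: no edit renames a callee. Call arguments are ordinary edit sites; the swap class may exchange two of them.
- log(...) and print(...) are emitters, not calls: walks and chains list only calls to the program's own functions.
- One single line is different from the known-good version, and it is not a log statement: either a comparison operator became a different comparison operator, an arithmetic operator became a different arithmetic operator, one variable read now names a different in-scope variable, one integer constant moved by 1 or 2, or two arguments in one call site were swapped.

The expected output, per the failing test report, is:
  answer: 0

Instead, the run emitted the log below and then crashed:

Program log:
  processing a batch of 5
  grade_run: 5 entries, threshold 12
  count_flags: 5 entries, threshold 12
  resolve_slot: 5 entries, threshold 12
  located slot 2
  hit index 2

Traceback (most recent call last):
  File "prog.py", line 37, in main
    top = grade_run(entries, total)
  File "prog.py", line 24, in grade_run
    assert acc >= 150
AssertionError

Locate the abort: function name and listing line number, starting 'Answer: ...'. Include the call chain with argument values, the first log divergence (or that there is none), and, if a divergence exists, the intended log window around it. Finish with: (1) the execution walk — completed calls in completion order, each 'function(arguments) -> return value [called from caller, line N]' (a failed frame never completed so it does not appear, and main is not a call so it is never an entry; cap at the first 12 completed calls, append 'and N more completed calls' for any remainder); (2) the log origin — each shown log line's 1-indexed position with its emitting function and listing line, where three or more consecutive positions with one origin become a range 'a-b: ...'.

Answer: the error was raised in grade_run, line 24.
The tell: The shown log is a 6-line prefix of the intended one, whose next entry is 'enter derive_floor: left 24 right 3'.
Call chain: main -> grade_run([9, 3, 12, 3, 5], 12) (called at line 37).
First divergence: position 7 — the faulty run's log ends after 6 lines; the working version continues with 'enter derive_floor: left 24 right 3'.
Intended log window:
  5: located slot 2
  6: hit index 2
  7: enter derive_floor: left 24 right 3
  8: stage result 0
Execution walk:
  resolve_slot([9, 3, 12, 3, 5], 12) -> 2  [called from count_flags, line 10]
  count_flags([9, 3, 12, 3, 5], 12) -> 24  [called from grade_run, line 23]
Log origin:
  1: logged in main at line 36
  2: logged in grade_run at line 22
  3: logged in count_flags at line 9
  4: logged in resolve_slot at line 2
  5: logged in resolve_slot at line 5
  6: logged in count_flags at line 11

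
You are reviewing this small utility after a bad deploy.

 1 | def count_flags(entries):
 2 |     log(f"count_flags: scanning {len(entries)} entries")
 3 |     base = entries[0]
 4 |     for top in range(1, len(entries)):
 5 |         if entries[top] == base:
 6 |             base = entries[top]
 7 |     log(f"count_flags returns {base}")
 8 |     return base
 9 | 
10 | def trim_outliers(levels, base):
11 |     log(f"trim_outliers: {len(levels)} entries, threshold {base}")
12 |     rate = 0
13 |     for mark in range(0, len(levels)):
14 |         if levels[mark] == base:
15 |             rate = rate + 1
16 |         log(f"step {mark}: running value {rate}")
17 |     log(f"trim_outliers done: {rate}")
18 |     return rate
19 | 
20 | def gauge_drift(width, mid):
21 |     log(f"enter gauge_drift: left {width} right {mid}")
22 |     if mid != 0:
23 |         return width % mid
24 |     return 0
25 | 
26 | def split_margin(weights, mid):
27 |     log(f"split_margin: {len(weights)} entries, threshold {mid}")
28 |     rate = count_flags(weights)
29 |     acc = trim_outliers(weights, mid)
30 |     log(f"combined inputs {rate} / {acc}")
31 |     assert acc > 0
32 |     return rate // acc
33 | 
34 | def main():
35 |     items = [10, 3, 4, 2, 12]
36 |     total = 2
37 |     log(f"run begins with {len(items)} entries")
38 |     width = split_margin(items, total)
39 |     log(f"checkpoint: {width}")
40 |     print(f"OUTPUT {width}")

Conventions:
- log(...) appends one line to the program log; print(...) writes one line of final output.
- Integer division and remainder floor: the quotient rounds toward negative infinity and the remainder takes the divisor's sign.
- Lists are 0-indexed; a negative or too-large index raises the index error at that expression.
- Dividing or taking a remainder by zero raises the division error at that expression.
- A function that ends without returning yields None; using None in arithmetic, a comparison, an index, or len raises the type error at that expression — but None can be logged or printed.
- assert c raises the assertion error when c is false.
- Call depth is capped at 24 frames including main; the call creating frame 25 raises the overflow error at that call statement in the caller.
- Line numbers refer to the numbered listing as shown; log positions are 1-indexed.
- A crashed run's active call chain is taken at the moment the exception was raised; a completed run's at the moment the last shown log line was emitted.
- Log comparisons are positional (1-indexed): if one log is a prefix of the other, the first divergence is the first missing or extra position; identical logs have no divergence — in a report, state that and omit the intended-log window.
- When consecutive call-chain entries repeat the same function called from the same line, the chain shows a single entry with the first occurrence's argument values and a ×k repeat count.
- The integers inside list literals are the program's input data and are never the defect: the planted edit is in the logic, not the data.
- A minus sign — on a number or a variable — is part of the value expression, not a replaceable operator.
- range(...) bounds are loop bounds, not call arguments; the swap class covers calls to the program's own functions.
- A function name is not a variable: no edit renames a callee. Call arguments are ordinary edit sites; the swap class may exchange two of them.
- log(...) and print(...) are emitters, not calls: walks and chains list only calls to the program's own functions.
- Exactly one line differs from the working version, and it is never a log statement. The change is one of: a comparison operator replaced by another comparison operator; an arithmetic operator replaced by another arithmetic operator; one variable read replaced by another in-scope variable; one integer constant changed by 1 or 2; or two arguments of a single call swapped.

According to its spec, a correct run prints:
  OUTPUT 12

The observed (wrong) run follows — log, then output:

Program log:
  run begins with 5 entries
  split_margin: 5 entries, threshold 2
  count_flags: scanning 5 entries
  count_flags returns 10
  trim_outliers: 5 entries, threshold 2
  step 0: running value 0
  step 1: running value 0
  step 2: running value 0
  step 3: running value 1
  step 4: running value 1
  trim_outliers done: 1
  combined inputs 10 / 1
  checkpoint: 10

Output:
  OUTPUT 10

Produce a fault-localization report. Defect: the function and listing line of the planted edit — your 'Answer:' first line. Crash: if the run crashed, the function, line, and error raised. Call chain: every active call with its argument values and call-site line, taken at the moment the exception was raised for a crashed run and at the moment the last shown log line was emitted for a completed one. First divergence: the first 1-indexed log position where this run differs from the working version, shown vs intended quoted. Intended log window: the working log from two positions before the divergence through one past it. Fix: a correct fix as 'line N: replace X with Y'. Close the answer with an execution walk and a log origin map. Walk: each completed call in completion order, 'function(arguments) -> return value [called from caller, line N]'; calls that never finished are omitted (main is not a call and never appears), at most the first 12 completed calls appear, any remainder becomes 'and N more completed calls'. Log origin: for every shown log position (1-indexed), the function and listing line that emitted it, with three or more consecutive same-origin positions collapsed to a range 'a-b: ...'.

Answer: the defect is in count_flags at line 5.
Core observation: Everything matches until log position 4, which reads 'count_flags returns 10' in place of 'count_flags returns 12'.
Call chain: main.
First divergence: at position 4 the run shows 'count_flags returns 10' where the working version logs 'count_flags returns 12'.
Intended log window:
  2: split_margin: 5 entries, threshold 2
  3: count_flags: scanning 5 entries
  4: count_flags returns 12
  5: trim_outliers: 5 entries, threshold 2
Execution walk:
  count_flags([10, 3, 4, 2, 12]) -> 10  [called from split_margin, line 28]
  trim_outliers([10, 3, 4, 2, 12], 2) -> 1  [called from split_margin, line 29]
  split_margin([10, 3, 4, 2, 12], 2) -> 10  [called from main, line 38]
Log line origins:
  1: from main, line 37
  2: from split_margin, line 27
  3: from count_flags, line 2
  4: from count_flags, line 7
  5: from trim_outliers, line 11
  6-10: from trim_outliers, line 16
  11: from trim_outliers, line 17
  12: from split_margin, line 30
  13: from main, line 39
A correct fix: line 5: replace `==` with `>`.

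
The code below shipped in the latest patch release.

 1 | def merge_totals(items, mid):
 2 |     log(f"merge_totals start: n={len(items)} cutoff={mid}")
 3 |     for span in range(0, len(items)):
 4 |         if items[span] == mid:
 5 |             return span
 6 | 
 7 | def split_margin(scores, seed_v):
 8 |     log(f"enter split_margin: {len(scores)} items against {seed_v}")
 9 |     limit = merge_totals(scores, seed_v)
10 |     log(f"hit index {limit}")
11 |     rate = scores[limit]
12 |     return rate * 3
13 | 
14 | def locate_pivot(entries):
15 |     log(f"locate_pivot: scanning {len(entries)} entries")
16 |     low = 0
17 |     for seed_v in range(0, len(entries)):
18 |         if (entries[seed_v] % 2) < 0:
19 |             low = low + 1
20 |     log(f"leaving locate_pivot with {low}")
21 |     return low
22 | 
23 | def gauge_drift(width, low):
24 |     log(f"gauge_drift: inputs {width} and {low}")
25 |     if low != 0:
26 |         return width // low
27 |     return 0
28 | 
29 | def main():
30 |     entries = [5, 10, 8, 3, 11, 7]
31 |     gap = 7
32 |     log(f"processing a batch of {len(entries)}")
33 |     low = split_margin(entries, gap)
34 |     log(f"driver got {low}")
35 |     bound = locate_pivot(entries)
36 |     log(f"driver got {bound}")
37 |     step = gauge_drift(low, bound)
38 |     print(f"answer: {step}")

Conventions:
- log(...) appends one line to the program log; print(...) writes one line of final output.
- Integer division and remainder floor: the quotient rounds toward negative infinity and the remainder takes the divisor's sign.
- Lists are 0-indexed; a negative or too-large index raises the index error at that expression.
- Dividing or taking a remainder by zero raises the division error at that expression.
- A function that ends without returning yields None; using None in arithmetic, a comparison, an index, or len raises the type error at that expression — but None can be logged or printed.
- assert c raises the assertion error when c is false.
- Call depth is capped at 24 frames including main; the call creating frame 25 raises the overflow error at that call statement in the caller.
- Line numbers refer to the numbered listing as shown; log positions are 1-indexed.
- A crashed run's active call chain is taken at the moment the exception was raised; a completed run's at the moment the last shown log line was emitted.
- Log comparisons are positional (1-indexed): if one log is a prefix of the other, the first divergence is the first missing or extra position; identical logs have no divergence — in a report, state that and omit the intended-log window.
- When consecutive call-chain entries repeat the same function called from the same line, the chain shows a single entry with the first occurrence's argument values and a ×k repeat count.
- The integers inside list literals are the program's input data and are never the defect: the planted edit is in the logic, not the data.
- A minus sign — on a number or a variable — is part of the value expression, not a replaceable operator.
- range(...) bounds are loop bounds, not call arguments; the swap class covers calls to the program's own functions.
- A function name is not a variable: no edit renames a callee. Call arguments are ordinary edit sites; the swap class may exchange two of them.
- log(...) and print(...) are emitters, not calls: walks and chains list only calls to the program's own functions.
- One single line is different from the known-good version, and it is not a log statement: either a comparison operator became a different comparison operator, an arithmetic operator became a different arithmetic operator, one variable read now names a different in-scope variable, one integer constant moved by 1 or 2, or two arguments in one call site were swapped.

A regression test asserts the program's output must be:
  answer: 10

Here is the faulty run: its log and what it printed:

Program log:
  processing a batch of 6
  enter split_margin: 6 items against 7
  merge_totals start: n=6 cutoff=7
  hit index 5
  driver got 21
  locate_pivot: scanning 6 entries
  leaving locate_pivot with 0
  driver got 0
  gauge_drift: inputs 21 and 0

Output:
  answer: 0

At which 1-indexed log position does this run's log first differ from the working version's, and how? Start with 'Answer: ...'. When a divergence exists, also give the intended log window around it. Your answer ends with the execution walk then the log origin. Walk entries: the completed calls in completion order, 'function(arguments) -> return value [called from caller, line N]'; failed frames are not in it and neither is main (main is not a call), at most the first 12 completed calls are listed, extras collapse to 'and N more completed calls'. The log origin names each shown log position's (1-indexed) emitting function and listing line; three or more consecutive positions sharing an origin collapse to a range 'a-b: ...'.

Answer: at position 7 the run shows 'leaving locate_pivot with 0' where the working version logs 'leaving locate_pivot with 2'.
Intended log window:
  5: driver got 21
  6: locate_pivot: scanning 6 entries
  7: leaving locate_pivot with 2
  8: driver got 2
Execution walk:
  merge_totals([5, 10, 8, 3, 11, 7], 7) -> 5  [called from split_margin, line 9]
  split_margin([5, 10, 8, 3, 11, 7], 7) -> 21  [called from main, line 33]
  locate_pivot([5, 10, 8, 3, 11, 7]) -> 0  [called from main, line 35]
  gauge_drift(21, 0) -> 0  [called from main, line 37]
Origin of each log line:
  1: logged in main at line 32
  2: logged in split_margin at line 8
  3: logged in merge_totals at line 2
  4: logged in split_margin at line 10
  5: logged in main at line 34
  6: logged in locate_pivot at line 15
  7: logged in locate_pivot at line 20
  8: logged in main at line 36
  9: logged in gauge_drift at line 24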